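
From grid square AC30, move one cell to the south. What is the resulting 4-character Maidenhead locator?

Latitude square 0; −1 → -1, wraps to 9, carry into field.
Latitude field C = 2; −1 → 1 = B.
The longitude characters are unchanged.

AB39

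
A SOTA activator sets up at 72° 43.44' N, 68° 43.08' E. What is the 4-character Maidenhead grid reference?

Offset from 180°W / 90°S: lon 248.72°, lat 162.72°.
Field (20°×10°, letters A–R): lon ⌊248.72/20⌋ = 12 → M; lat ⌊162.72/10⌋ = 16 → Q.
Square (2°×1°, digits 0–9): lon ⌊8.72/2⌋ = 4; lat ⌊2.72/1⌋ = 2.

MQ42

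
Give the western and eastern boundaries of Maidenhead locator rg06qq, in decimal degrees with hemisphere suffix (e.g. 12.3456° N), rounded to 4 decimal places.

161.3333° E, 161.4167° E

Field R=17, G=6: +17·20° lon, +6·10° lat → SW at lon 160°, lat -30°.
Square 0, 6: +0·2° lon, +6·1° lat → SW at lon 160°, lat -24°.
Subsquare q=16, q=16: +16·0.0833333° lon, +16·0.0416667° lat → SW at lon 161.333°, lat -23.3333°.
Cell spans 0.0833333° lon × 0.0416667° lat.
west 161.3333° E, east 161.4167° E.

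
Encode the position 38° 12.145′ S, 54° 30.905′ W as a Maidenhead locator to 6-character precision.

Shift to the Maidenhead origin (180°W, 90°S): lon 125.4849, lat 51.7976.
Field (20°×10°, letters A–R): lon ⌊125.4849/20⌋ = 6 → G; lat ⌊51.7976/10⌋ = 5 → F.
Square (2°×1°, digits 0–9): lon ⌊5.4849/2⌋ = 2; lat ⌊1.7976/1⌋ = 1.
Subsquare (5′×2.5′, letters a–x): lon ⌊1.4849/0.0833333⌋ = 17 → r; lat ⌊0.7976/0.0416667⌋ = 19 → t.

GF21rt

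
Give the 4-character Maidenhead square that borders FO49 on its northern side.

FP40

Latitude square 9; +1 → 10, wraps to 0, carry into field.
Latitude field O = 14; +1 → 15 = P.
The longitude characters are unchanged.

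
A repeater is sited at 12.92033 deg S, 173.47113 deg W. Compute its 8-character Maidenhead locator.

AH37gb39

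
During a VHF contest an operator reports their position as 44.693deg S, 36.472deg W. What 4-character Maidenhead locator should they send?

HE15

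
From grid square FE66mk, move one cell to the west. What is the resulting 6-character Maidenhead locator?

FE66lk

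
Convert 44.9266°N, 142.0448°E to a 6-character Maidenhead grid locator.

QN14aw

Offset from 180°W / 90°S: lon 322.0448°, lat 134.9266°.
Field (20°×10°, letters A–R): lon ⌊322.0448/20⌋ = 16 → Q; lat ⌊134.9266/10⌋ = 13 → N.
Square (2°×1°, digits 0–9): lon ⌊2.0448/2⌋ = 1; lat ⌊4.9266/1⌋ = 4.
Subsquare (5′×2.5′, letters a–x): lon ⌊0.0448/0.0833333⌋ = 0 → a; lat ⌊0.9266/0.0416667⌋ = 22 → w.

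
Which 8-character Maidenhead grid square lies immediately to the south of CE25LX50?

CE25lw59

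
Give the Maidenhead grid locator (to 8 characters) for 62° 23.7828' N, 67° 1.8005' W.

FP62lj65

Offset from 180°W / 90°S: lon 112.96999°, lat 152.39638°.
Field (20°×10°, letters A–R): 112.96999/20 → 5 → F, 152.39638/10 → 15 → P; chars FP.
Square (2°×1°, digits 0–9): 12.96999/2 → 6, 2.39638/1 → 2; chars 62.
Subsquare (5′×2.5′, letters a–x): 0.96999/0.0833333 → 11 → l, 0.39638/0.0416667 → 9 → j; chars lj.
Extended square (30″×15″, digits 0–9): 0.05333/0.00833333 → 6, 0.02138/0.00416667 → 5; chars 65.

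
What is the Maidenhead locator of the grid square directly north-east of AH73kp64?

AH73kp75

Longitude extended square 6; +1 → 7.
Latitude extended square 4; +1 → 5.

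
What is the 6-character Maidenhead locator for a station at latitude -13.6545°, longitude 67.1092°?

Shift to the Maidenhead origin (180°W, 90°S): lon 247.1092, lat 76.3455.
Field: 247.1092/20 → 12 → M, 76.3455/10 → 7 → H; chars MH.
Square: 7.1092/2 → 3, 6.3455/1 → 6; chars 36.
Subsquare: 1.1092/0.0833333 → 13 → n, 0.3455/0.0416667 → 8 → i; chars ni.

MH36ni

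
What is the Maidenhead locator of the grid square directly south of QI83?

QI82

Latitude square 3; −1 → 2.
The longitude characters are unchanged.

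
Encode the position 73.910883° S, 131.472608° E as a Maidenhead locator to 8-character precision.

PB56rc61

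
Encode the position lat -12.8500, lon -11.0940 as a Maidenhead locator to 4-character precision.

IH47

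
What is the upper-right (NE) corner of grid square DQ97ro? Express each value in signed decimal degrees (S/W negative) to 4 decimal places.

77.6250, -100.5000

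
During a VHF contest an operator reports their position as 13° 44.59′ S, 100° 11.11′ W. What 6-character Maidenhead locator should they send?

DH96vg

Shift to the Maidenhead origin (180°W, 90°S): lon 79.8148, lat 76.2568.
Field: lon ⌊79.8148/20⌋ = 3 → D; lat ⌊76.2568/10⌋ = 7 → H.
Square: lon ⌊19.8148/2⌋ = 9; lat ⌊6.2568/1⌋ = 6.
Subsquare: lon ⌊1.8148/0.0833333⌋ = 21 → v; lat ⌊0.2568/0.0416667⌋ = 6 → g.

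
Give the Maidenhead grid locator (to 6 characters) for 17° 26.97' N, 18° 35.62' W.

IK07qk

Offset from 180°W / 90°S: lon 161.4063°, lat 107.4495°.
Field: 161.4063/20 → 8 → I, 107.4495/10 → 10 → K; chars IK.
Square: 1.4063/2 → 0, 7.4495/1 → 7; chars 07.
Subsquare: 1.4063/0.0833333 → 16 → q, 0.4495/0.0416667 → 10 → k; chars qk.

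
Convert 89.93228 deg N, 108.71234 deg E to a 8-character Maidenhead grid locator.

Add 180° to longitude and 90° to latitude: 288.71234, 179.93228.
Field: lon ⌊288.71234/20⌋ = 14 → O; lat ⌊179.93228/10⌋ = 17 → R.
Square: lon ⌊8.71234/2⌋ = 4; lat ⌊9.93228/1⌋ = 9.
Subsquare: lon ⌊0.71234/0.0833333⌋ = 8 → i; lat ⌊0.93228/0.0416667⌋ = 22 → w.
Extended square: lon ⌊0.04567/0.00833333⌋ = 5; lat ⌊0.01561/0.00416667⌋ = 3.

OR49iw53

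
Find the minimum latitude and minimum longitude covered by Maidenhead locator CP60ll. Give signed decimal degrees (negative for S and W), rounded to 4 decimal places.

Field C=2, P=15: +2·20° lon, +15·10° lat → SW at lon -140°, lat 60°.
Square 6, 0: +6·2° lon, +0·1° lat → SW at lon -128°, lat 60°.
Subsquare l=11, l=11: +11·0.0833333° lon, +11·0.0416667° lat → SW at lon -127.083°, lat 60.4583°.
latitude 60.4583, longitude -127.0833.

60.4583, -127.0833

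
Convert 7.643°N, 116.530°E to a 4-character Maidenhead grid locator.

OJ87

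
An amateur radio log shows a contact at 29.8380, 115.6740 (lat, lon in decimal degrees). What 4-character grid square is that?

OL79

Offset from 180°W / 90°S: lon 295.67°, lat 119.84°.
Field: lon ⌊295.67/20⌋ = 14 → O; lat ⌊119.84/10⌋ = 11 → L.
Square: lon ⌊15.67/2⌋ = 7; lat ⌊9.84/1⌋ = 9.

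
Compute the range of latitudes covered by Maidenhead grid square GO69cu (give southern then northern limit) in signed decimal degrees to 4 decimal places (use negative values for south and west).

59.8333, 59.8750

Field G=6, O=14: +6·20° lon, +14·10° lat → SW at lon -60°, lat 50°.
Square 6, 9: +6·2° lon, +9·1° lat → SW at lon -48°, lat 59°.
Subsquare c=2, u=20: +2·0.0833333° lon, +20·0.0416667° lat → SW at lon -47.8333°, lat 59.8333°.
Cell spans 0.0833333° lon × 0.0416667° lat.
south 59.8333, north 59.8750.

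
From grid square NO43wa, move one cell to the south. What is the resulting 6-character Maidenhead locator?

NO42wx

Latitude subsquare a = 0; −1 → -1, wraps to 23 = x, carry into square.
Latitude square 3; −1 → 2.
The longitude characters are unchanged.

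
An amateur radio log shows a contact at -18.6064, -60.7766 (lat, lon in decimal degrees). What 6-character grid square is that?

Shift to the Maidenhead origin (180°W, 90°S): lon 119.2234, lat 71.3936.
Field (20°×10°, letters A–R): 119.2234/20 → 5 → F, 71.3936/10 → 7 → H; chars FH.
Square (2°×1°, digits 0–9): 19.2234/2 → 9, 1.3936/1 → 1; chars 91.
Subsquare (5′×2.5′, letters a–x): 1.2234/0.0833333 → 14 → o, 0.3936/0.0416667 → 9 → j; chars oj.

FH91oj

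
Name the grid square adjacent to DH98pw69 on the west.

Longitude extended square 6; −1 → 5.
The latitude characters are unchanged.

DH98pw59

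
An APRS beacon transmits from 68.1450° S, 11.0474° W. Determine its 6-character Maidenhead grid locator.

Offset from 180°W / 90°S: lon 168.9526°, lat 21.8550°.
Field: 168.9526/20 → 8 → I, 21.8550/10 → 2 → C; chars IC.
Square: 8.9526/2 → 4, 1.8550/1 → 1; chars 41.
Subsquare: 0.9526/0.0833333 → 11 → l, 0.8550/0.0416667 → 20 → u; chars lu.

IC41lu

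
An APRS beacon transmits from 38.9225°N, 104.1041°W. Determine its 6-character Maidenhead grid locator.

Shift to the Maidenhead origin (180°W, 90°S): lon 75.8959, lat 128.9225.
Field: lon ⌊75.8959/20⌋ = 3 → D; lat ⌊128.9225/10⌋ = 12 → M.
Square: lon ⌊15.8959/2⌋ = 7; lat ⌊8.9225/1⌋ = 8.
Subsquare: lon ⌊1.8959/0.0833333⌋ = 22 → w; lat ⌊0.9225/0.0416667⌋ = 22 → w.

DM78ww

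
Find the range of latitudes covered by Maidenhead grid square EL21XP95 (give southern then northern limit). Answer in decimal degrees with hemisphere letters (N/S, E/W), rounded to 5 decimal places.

21.64583° N, 21.65000° N

Field E=4, L=11: +4·20° lon, +11·10° lat → SW at lon -100°, lat 20°.
Square 2, 1: +2·2° lon, +1·1° lat → SW at lon -96°, lat 21°.
Subsquare x=23, p=15: +23·0.0833333° lon, +15·0.0416667° lat → SW at lon -94.0833°, lat 21.625°.
Extended square 9, 5: +9·0.00833333° lon, +5·0.00416667° lat → SW at lon -94.0083°, lat 21.6458°.
Cell spans 0.00833333° lon × 0.00416667° lat.
south 21.64583° N, north 21.65000° N.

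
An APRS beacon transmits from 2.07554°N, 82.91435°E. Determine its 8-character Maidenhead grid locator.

NJ12kb98

Shift to the Maidenhead origin (180°W, 90°S): lon 262.91435, lat 92.07554.
Field: 262.91435/20 → 13 → N, 92.07554/10 → 9 → J; chars NJ.
Square: 2.91435/2 → 1, 2.07554/1 → 2; chars 12.
Subsquare: 0.91435/0.0833333 → 10 → k, 0.07554/0.0416667 → 1 → b; chars kb.
Extended square: 0.08102/0.00833333 → 9, 0.03387/0.00416667 → 8; chars 98.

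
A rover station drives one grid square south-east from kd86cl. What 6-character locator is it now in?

KD86dk

Longitude subsquare c = 2; +1 → 3 = d.
Latitude subsquare l = 11; −1 → 10 = k.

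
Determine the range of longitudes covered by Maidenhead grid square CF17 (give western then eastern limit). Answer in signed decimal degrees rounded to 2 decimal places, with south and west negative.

-138.00, -136.00

Field C=2, F=5: +2·20° lon, +5·10° lat → SW at lon -140°, lat -40°.
Square 1, 7: +1·2° lon, +7·1° lat → SW at lon -138°, lat -33°.
Cell spans 2° lon × 1° lat.
west -138.00, east -136.00.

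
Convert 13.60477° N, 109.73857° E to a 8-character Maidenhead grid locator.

OK43uo85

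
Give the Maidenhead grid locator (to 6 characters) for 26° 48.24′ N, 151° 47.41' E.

Shift to the Maidenhead origin (180°W, 90°S): lon 331.7902, lat 116.8040.
Field: lon ⌊331.7902/20⌋ = 16 → Q; lat ⌊116.8040/10⌋ = 11 → L.
Square: lon ⌊11.7902/2⌋ = 5; lat ⌊6.8040/1⌋ = 6.
Subsquare: lon ⌊1.7902/0.0833333⌋ = 21 → v; lat ⌊0.8040/0.0416667⌋ = 19 → t.

QL56vt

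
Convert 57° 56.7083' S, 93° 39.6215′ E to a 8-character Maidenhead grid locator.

ND62tb93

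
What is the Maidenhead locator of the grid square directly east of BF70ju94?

Longitude extended square 9; +1 → 10, wraps to 0, carry into subsquare.
Longitude subsquare j = 9; +1 → 10 = k.
The latitude characters are unchanged.

BF70ku04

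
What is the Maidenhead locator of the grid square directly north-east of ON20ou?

ON20pv

Longitude subsquare o = 14; +1 → 15 = p.
Latitude subsquare u = 20; +1 → 21 = v.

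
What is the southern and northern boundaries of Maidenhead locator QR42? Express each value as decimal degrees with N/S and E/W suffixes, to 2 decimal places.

82.00° N, 83.00° N

Field Q=16, R=17: +16·20° lon, +17·10° lat → SW at lon 140°, lat 80°.
Square 4, 2: +4·2° lon, +2·1° lat → SW at lon 148°, lat 82°.
Cell spans 2° lon × 1° lat.
south 82.00° N, north 83.00° N.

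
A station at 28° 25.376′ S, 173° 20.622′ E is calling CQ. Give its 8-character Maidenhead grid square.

Add 180° to longitude and 90° to latitude: 353.34370, 61.57707.
Field: lon ⌊353.34370/20⌋ = 17 → R; lat ⌊61.57707/10⌋ = 6 → G.
Square: lon ⌊13.34370/2⌋ = 6; lat ⌊1.57707/1⌋ = 1.
Subsquare: lon ⌊1.34370/0.0833333⌋ = 16 → q; lat ⌊0.57707/0.0416667⌋ = 13 → n.
Extended square: lon ⌊0.01037/0.00833333⌋ = 1; lat ⌊0.03540/0.00416667⌋ = 8.

RG61qn18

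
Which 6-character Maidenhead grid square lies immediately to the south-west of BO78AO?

BO68xn

Longitude subsquare a = 0; −1 → -1, wraps to 23 = x, carry into square.
Longitude square 7; −1 → 6.
Latitude subsquare o = 14; −1 → 13 = n.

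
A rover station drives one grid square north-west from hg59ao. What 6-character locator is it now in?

Longitude subsquare a = 0; −1 → -1, wraps to 23 = x, carry into square.
Longitude square 5; −1 → 4.
Latitude subsquare o = 14; +1 → 15 = p.

HG49xp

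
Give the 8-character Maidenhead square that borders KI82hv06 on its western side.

KI82gv96

Longitude extended square 0; −1 → -1, wraps to 9, carry into subsquare.
Longitude subsquare h = 7; −1 → 6 = g.
The latitude characters are unchanged.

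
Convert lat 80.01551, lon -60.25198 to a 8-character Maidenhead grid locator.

FR90ua93

Shift to the Maidenhead origin (180°W, 90°S): lon 119.74802, lat 170.01551.
Field (20°×10°, letters A–R): 119.74802/20 → 5 → F, 170.01551/10 → 17 → R; chars FR.
Square (2°×1°, digits 0–9): 19.74802/2 → 9, 0.01551/1 → 0; chars 90.
Subsquare (5′×2.5′, letters a–x): 1.74802/0.0833333 → 20 → u, 0.01551/0.0416667 → 0 → a; chars ua.
Extended square (30″×15″, digits 0–9): 0.08135/0.00833333 → 9, 0.01551/0.00416667 → 3; chars 93.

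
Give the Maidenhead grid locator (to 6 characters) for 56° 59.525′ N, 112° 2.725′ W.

DO36xx

Add 180° to longitude and 90° to latitude: 67.9546, 146.9921.
Field (20°×10°, letters A–R): 67.9546/20 → 3 → D, 146.9921/10 → 14 → O; chars DO.
Square (2°×1°, digits 0–9): 7.9546/2 → 3, 6.9921/1 → 6; chars 36.
Subsquare (5′×2.5′, letters a–x): 1.9546/0.0833333 → 23 → x, 0.9921/0.0416667 → 23 → x; chars xx.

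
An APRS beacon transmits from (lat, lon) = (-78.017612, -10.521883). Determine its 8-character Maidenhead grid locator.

Add 180° to longitude and 90° to latitude: 169.47812, 11.98239.
Field: 169.47812/20 → 8 → I, 11.98239/10 → 1 → B; chars IB.
Square: 9.47812/2 → 4, 1.98239/1 → 1; chars 41.
Subsquare: 1.47812/0.0833333 → 17 → r, 0.98239/0.0416667 → 23 → x; chars rx.
Extended square: 0.06145/0.00833333 → 7, 0.02405/0.00416667 → 5; chars 75.

IB41rx75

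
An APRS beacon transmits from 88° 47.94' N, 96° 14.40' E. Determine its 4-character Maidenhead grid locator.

Add 180° to longitude and 90° to latitude: 276.24, 178.80.
Field: 276.24/20 → 13 → N, 178.80/10 → 17 → R; chars NR.
Square: 16.24/2 → 8, 8.80/1 → 8; chars 88.

NR88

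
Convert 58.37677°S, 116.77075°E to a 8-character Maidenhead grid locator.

Shift to the Maidenhead origin (180°W, 90°S): lon 296.77075, lat 31.62323.
Field: 296.77075/20 → 14 → O, 31.62323/10 → 3 → D; chars OD.
Square: 16.77075/2 → 8, 1.62323/1 → 1; chars 81.
Subsquare: 0.77075/0.0833333 → 9 → j, 0.62323/0.0416667 → 14 → o; chars jo.
Extended square: 0.02075/0.00833333 → 2, 0.03990/0.00416667 → 9; chars 29.

OD81jo29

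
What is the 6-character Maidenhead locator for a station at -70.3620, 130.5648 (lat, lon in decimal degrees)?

Shift to the Maidenhead origin (180°W, 90°S): lon 310.5648, lat 19.6380.
Field (20°×10°, letters A–R): 310.5648/20 → 15 → P, 19.6380/10 → 1 → B; chars PB.
Square (2°×1°, digits 0–9): 10.5648/2 → 5, 9.6380/1 → 9; chars 59.
Subsquare (5′×2.5′, letters a–x): 0.5648/0.0833333 → 6 → g, 0.6380/0.0416667 → 15 → p; chars gp.

PB59gp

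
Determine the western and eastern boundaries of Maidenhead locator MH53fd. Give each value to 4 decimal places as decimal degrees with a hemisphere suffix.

70.4167° E, 70.5000° E

Field M=12, H=7: +12·20° lon, +7·10° lat → SW at lon 60°, lat -20°.
Square 5, 3: +5·2° lon, +3·1° lat → SW at lon 70°, lat -17°.
Subsquare f=5, d=3: +5·0.0833333° lon, +3·0.0416667° lat → SW at lon 70.4167°, lat -16.875°.
Cell spans 0.0833333° lon × 0.0416667° lat.
west 70.4167° E, east 70.5000° E.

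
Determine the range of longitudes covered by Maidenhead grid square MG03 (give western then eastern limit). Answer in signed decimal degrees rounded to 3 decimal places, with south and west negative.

Field M=12, G=6: +12·20° lon, +6·10° lat → SW at lon 60°, lat -30°.
Square 0, 3: +0·2° lon, +3·1° lat → SW at lon 60°, lat -27°.
Cell spans 2° lon × 1° lat.
west 60.000, east 62.000.

60.000, 62.000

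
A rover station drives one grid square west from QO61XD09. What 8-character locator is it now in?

Longitude extended square 0; −1 → -1, wraps to 9, carry into subsquare.
Longitude subsquare x = 23; −1 → 22 = w.
The latitude characters are unchanged.

QO61wd99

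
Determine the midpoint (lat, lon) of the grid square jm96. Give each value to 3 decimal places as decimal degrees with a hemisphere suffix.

36.500° N, 19.000° E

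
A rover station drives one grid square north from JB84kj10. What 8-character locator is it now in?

Latitude extended square 0; +1 → 1.
The longitude characters are unchanged.

JB84kj11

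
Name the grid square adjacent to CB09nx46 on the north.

CB09nx47

Latitude extended square 6; +1 → 7.
The longitude characters are unchanged.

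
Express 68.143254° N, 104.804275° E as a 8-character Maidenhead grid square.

OP28jd64

Offset from 180°W / 90°S: lon 284.80428°, lat 158.14325°.
Field: lon ⌊284.80428/20⌋ = 14 → O; lat ⌊158.14325/10⌋ = 15 → P.
Square: lon ⌊4.80428/2⌋ = 2; lat ⌊8.14325/1⌋ = 8.
Subsquare: lon ⌊0.80428/0.0833333⌋ = 9 → j; lat ⌊0.14325/0.0416667⌋ = 3 → d.
Extended square: lon ⌊0.05428/0.00833333⌋ = 6; lat ⌊0.01825/0.00416667⌋ = 4.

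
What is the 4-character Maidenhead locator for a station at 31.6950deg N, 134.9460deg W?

CM21

Offset from 180°W / 90°S: lon 45.05°, lat 121.69°.
Field: 45.05/20 → 2 → C, 121.69/10 → 12 → M; chars CM.
Square: 5.05/2 → 2, 1.69/1 → 1; chars 21.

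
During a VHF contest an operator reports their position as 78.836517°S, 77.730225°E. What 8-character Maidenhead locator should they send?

MB81ud79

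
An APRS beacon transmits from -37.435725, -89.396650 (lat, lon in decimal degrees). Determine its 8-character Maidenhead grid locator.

EF52hn25

Shift to the Maidenhead origin (180°W, 90°S): lon 90.60335, lat 52.56428.
Field: 90.60335/20 → 4 → E, 52.56428/10 → 5 → F; chars EF.
Square: 10.60335/2 → 5, 2.56428/1 → 2; chars 52.
Subsquare: 0.60335/0.0833333 → 7 → h, 0.56428/0.0416667 → 13 → n; chars hn.
Extended square: 0.02002/0.00833333 → 2, 0.02261/0.00416667 → 5; chars 25.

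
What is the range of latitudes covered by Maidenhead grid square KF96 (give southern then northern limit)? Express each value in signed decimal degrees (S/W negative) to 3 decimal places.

Field K=10, F=5: +10·20° lon, +5·10° lat → SW at lon 20°, lat -40°.
Square 9, 6: +9·2° lon, +6·1° lat → SW at lon 38°, lat -34°.
Cell spans 2° lon × 1° lat.
south -34.000, north -33.000.

-34.000, -33.000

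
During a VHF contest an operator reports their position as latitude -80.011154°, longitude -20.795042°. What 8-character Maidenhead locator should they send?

Add 180° to longitude and 90° to latitude: 159.20496, 9.98885.
Field: lon ⌊159.20496/20⌋ = 7 → H; lat ⌊9.98885/10⌋ = 0 → A.
Square: lon ⌊19.20496/2⌋ = 9; lat ⌊9.98885/1⌋ = 9.
Subsquare: lon ⌊1.20496/0.0833333⌋ = 14 → o; lat ⌊0.98885/0.0416667⌋ = 23 → x.
Extended square: lon ⌊0.03829/0.00833333⌋ = 4; lat ⌊0.03051/0.00416667⌋ = 7.

HA99ox47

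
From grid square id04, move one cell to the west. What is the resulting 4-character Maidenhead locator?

Longitude square 0; −1 → -1, wraps to 9, carry into field.
Longitude field I = 8; −1 → 7 = H.
The latitude characters are unchanged.

HD94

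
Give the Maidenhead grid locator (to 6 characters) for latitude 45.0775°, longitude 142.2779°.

QN15db

Shift to the Maidenhead origin (180°W, 90°S): lon 322.2779, lat 135.0775.
Field (20°×10°, letters A–R): lon ⌊322.2779/20⌋ = 16 → Q; lat ⌊135.0775/10⌋ = 13 → N.
Square (2°×1°, digits 0–9): lon ⌊2.2779/2⌋ = 1; lat ⌊5.0775/1⌋ = 5.
Subsquare (5′×2.5′, letters a–x): lon ⌊0.2779/0.0833333⌋ = 3 → d; lat ⌊0.0775/0.0416667⌋ = 1 → b.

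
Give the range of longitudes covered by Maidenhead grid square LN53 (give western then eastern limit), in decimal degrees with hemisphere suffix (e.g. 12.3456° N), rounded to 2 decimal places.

50.00° E, 52.00° E

Field L=11, N=13: +11·20° lon, +13·10° lat → SW at lon 40°, lat 40°.
Square 5, 3: +5·2° lon, +3·1° lat → SW at lon 50°, lat 43°.
Cell spans 2° lon × 1° lat.
west 50.00° E, east 52.00° E.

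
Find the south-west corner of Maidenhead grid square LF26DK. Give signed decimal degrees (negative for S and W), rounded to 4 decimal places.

-33.5833, 44.2500

Field L=11, F=5: +11·20° lon, +5·10° lat → SW at lon 40°, lat -40°.
Square 2, 6: +2·2° lon, +6·1° lat → SW at lon 44°, lat -34°.
Subsquare d=3, k=10: +3·0.0833333° lon, +10·0.0416667° lat → SW at lon 44.25°, lat -33.5833°.
latitude -33.5833, longitude 44.2500.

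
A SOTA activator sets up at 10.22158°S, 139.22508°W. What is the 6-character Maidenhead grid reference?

CH09js

Add 180° to longitude and 90° to latitude: 40.7749, 79.7784.
Field: 40.7749/20 → 2 → C, 79.7784/10 → 7 → H; chars CH.
Square: 0.7749/2 → 0, 9.7784/1 → 9; chars 09.
Subsquare: 0.7749/0.0833333 → 9 → j, 0.7784/0.0416667 → 18 → s; chars js.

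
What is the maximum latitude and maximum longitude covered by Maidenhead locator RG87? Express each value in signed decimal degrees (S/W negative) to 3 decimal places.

-22.000, 178.000

Field R=17, G=6: +17·20° lon, +6·10° lat → SW at lon 160°, lat -30°.
Square 8, 7: +8·2° lon, +7·1° lat → SW at lon 176°, lat -23°.
Cell spans 2° lon × 1° lat. NE corner is SW corner plus one full cell.
latitude -22.000, longitude 178.000.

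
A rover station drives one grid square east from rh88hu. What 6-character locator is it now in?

RH88iu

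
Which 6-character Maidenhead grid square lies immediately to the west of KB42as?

KB32xs

Longitude subsquare a = 0; −1 → -1, wraps to 23 = x, carry into square.
Longitude square 4; −1 → 3.
The latitude characters are unchanged.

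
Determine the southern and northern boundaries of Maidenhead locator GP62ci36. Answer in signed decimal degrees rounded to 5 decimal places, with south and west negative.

62.35833, 62.36250

Field G=6, P=15: +6·20° lon, +15·10° lat → SW at lon -60°, lat 60°.
Square 6, 2: +6·2° lon, +2·1° lat → SW at lon -48°, lat 62°.
Subsquare c=2, i=8: +2·0.0833333° lon, +8·0.0416667° lat → SW at lon -47.8333°, lat 62.3333°.
Extended square 3, 6: +3·0.00833333° lon, +6·0.00416667° lat → SW at lon -47.8083°, lat 62.3583°.
Cell spans 0.00833333° lon × 0.00416667° lat.
south 62.35833, north 62.36250.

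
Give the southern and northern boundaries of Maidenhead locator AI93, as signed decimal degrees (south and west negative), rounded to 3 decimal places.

Field A=0, I=8: +0·20° lon, +8·10° lat → SW at lon -180°, lat -10°.
Square 9, 3: +9·2° lon, +3·1° lat → SW at lon -162°, lat -7°.
Cell spans 2° lon × 1° lat.
south -7.000, north -6.000.

-7.000, -6.000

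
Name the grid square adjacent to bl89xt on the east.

BL99at

Longitude subsquare x = 23; +1 → 24, wraps to 0 = a, carry into square.
Longitude square 8; +1 → 9.
The latitude characters are unchanged.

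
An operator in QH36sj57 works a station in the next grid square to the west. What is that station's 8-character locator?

Longitude extended square 5; −1 → 4.
The latitude characters are unchanged.

QH36sj47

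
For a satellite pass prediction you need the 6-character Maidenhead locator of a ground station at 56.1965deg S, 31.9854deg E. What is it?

KD53xt

Add 180° to longitude and 90° to latitude: 211.9854, 33.8035.
Field: 211.9854/20 → 10 → K, 33.8035/10 → 3 → D; chars KD.
Square: 11.9854/2 → 5, 3.8035/1 → 3; chars 53.
Subsquare: 1.9854/0.0833333 → 23 → x, 0.8035/0.0416667 → 19 → t; chars xt.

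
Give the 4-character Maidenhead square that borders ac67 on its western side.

Longitude square 6; −1 → 5.
The latitude characters are unchanged.

AC57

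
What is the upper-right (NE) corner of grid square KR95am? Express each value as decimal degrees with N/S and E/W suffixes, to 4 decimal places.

Field K=10, R=17: +10·20° lon, +17·10° lat → SW at lon 20°, lat 80°.
Square 9, 5: +9·2° lon, +5·1° lat → SW at lon 38°, lat 85°.
Subsquare a=0, m=12: +0·0.0833333° lon, +12·0.0416667° lat → SW at lon 38°, lat 85.5°.
Cell spans 0.0833333° lon × 0.0416667° lat. NE corner is SW corner plus one full cell.
latitude 85.5417° N, longitude 38.0833° E.

85.5417° N, 38.0833° E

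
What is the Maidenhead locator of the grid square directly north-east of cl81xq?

CL91ar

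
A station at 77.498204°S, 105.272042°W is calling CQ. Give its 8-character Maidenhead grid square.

DB72im70

Shift to the Maidenhead origin (180°W, 90°S): lon 74.72796, lat 12.50180.
Field (20°×10°, letters A–R): lon ⌊74.72796/20⌋ = 3 → D; lat ⌊12.50180/10⌋ = 1 → B.
Square (2°×1°, digits 0–9): lon ⌊14.72796/2⌋ = 7; lat ⌊2.50180/1⌋ = 2.
Subsquare (5′×2.5′, letters a–x): lon ⌊0.72796/0.0833333⌋ = 8 → i; lat ⌊0.50180/0.0416667⌋ = 12 → m.
Extended square (30″×15″, digits 0–9): lon ⌊0.06129/0.00833333⌋ = 7; lat ⌊0.00180/0.00416667⌋ = 0.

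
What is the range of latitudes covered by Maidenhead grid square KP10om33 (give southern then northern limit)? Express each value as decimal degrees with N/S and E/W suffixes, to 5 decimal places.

Field K=10, P=15: +10·20° lon, +15·10° lat → SW at lon 20°, lat 60°.
Square 1, 0: +1·2° lon, +0·1° lat → SW at lon 22°, lat 60°.
Subsquare o=14, m=12: +14·0.0833333° lon, +12·0.0416667° lat → SW at lon 23.1667°, lat 60.5°.
Extended square 3, 3: +3·0.00833333° lon, +3·0.00416667° lat → SW at lon 23.1917°, lat 60.5125°.
Cell spans 0.00833333° lon × 0.00416667° lat.
south 60.51250° N, north 60.51667° N.

60.51250° N, 60.51667° N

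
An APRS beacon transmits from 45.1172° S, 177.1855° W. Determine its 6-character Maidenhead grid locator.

Add 180° to longitude and 90° to latitude: 2.8145, 44.8828.
Field: lon ⌊2.8145/20⌋ = 0 → A; lat ⌊44.8828/10⌋ = 4 → E.
Square: lon ⌊2.8145/2⌋ = 1; lat ⌊4.8828/1⌋ = 4.
Subsquare: lon ⌊0.8145/0.0833333⌋ = 9 → j; lat ⌊0.8828/0.0416667⌋ = 21 → v.

AE14jv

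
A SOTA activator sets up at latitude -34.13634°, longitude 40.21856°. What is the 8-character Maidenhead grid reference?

LF05cu67

Shift to the Maidenhead origin (180°W, 90°S): lon 220.21856, lat 55.86366.
Field: 220.21856/20 → 11 → L, 55.86366/10 → 5 → F; chars LF.
Square: 0.21856/2 → 0, 5.86366/1 → 5; chars 05.
Subsquare: 0.21856/0.0833333 → 2 → c, 0.86366/0.0416667 → 20 → u; chars cu.
Extended square: 0.05189/0.00833333 → 6, 0.03033/0.00416667 → 7; chars 67.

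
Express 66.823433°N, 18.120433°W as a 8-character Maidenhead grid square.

IP06wt57

Shift to the Maidenhead origin (180°W, 90°S): lon 161.87957, lat 156.82343.
Field (20°×10°, letters A–R): lon ⌊161.87957/20⌋ = 8 → I; lat ⌊156.82343/10⌋ = 15 → P.
Square (2°×1°, digits 0–9): lon ⌊1.87957/2⌋ = 0; lat ⌊6.82343/1⌋ = 6.
Subsquare (5′×2.5′, letters a–x): lon ⌊1.87957/0.0833333⌋ = 22 → w; lat ⌊0.82343/0.0416667⌋ = 19 → t.
Extended square (30″×15″, digits 0–9): lon ⌊0.04623/0.00833333⌋ = 5; lat ⌊0.03177/0.00416667⌋ = 7.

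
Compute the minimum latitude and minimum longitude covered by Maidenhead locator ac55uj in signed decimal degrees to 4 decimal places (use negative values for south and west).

-64.6250, -168.3333

Field A=0, C=2: +0·20° lon, +2·10° lat → SW at lon -180°, lat -70°.
Square 5, 5: +5·2° lon, +5·1° lat → SW at lon -170°, lat -65°.
Subsquare u=20, j=9: +20·0.0833333° lon, +9·0.0416667° lat → SW at lon -168.333°, lat -64.625°.
latitude -64.6250, longitude -168.3333.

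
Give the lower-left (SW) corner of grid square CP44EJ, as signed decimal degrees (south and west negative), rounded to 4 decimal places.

Field C=2, P=15: +2·20° lon, +15·10° lat → SW at lon -140°, lat 60°.
Square 4, 4: +4·2° lon, +4·1° lat → SW at lon -132°, lat 64°.
Subsquare e=4, j=9: +4·0.0833333° lon, +9·0.0416667° lat → SW at lon -131.667°, lat 64.375°.
latitude 64.3750, longitude -131.6667.

64.3750, -131.6667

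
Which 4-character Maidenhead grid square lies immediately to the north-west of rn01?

Longitude square 0; −1 → -1, wraps to 9, carry into field.
Longitude field R = 17; −1 → 16 = Q.
Latitude square 1; +1 → 2.

QN92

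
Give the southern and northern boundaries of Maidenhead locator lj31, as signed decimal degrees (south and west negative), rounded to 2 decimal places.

Field L=11, J=9: +11·20° lon, +9·10° lat → SW at lon 40°, lat 0°.
Square 3, 1: +3·2° lon, +1·1° lat → SW at lon 46°, lat 1°.
Cell spans 2° lon × 1° lat.
south 1.00, north 2.00.

1.00, 2.00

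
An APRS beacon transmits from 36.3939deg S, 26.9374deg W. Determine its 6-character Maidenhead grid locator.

HF63mo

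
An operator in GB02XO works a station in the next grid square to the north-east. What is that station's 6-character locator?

Longitude subsquare x = 23; +1 → 24, wraps to 0 = a, carry into square.
Longitude square 0; +1 → 1.
Latitude subsquare o = 14; +1 → 15 = p.

GB12ap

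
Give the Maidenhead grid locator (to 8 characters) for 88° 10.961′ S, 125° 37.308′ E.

PA21tt46

Add 180° to longitude and 90° to latitude: 305.62180, 1.81732.
Field (20°×10°, letters A–R): 305.62180/20 → 15 → P, 1.81732/10 → 0 → A; chars PA.
Square (2°×1°, digits 0–9): 5.62180/2 → 2, 1.81732/1 → 1; chars 21.
Subsquare (5′×2.5′, letters a–x): 1.62180/0.0833333 → 19 → t, 0.81732/0.0416667 → 19 → t; chars tt.
Extended square (30″×15″, digits 0–9): 0.03847/0.00833333 → 4, 0.02565/0.00416667 → 6; chars 46.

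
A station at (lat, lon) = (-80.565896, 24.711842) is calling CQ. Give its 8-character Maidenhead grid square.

KA29ik54

Add 180° to longitude and 90° to latitude: 204.71184, 9.43410.
Field: 204.71184/20 → 10 → K, 9.43410/10 → 0 → A; chars KA.
Square: 4.71184/2 → 2, 9.43410/1 → 9; chars 29.
Subsquare: 0.71184/0.0833333 → 8 → i, 0.43410/0.0416667 → 10 → k; chars ik.
Extended square: 0.04518/0.00833333 → 5, 0.01744/0.00416667 → 4; chars 54.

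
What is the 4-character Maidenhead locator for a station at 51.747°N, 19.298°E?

JO91

Add 180° to longitude and 90° to latitude: 199.30, 141.75.
Field: lon ⌊199.30/20⌋ = 9 → J; lat ⌊141.75/10⌋ = 14 → O.
Square: lon ⌊19.30/2⌋ = 9; lat ⌊1.75/1⌋ = 1.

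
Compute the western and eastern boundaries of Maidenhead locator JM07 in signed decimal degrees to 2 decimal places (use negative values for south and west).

0.00, 2.00

Field J=9, M=12: +9·20° lon, +12·10° lat → SW at lon 0°, lat 30°.
Square 0, 7: +0·2° lon, +7·1° lat → SW at lon 0°, lat 37°.
Cell spans 2° lon × 1° lat.
west 0.00, east 2.00.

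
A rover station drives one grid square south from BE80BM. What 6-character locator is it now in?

BE80bl

Latitude subsquare m = 12; −1 → 11 = l.
The longitude characters are unchanged.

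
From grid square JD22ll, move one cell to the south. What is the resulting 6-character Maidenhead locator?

JD22lk

Latitude subsquare l = 11; −1 → 10 = k.
The longitude characters are unchanged.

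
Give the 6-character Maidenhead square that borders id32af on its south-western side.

Longitude subsquare a = 0; −1 → -1, wraps to 23 = x, carry into square.
Longitude square 3; −1 → 2.
Latitude subsquare f = 5; −1 → 4 = e.

ID22xe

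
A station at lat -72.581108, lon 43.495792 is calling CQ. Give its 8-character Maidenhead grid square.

LB17rk90

Offset from 180°W / 90°S: lon 223.49579°, lat 17.41889°.
Field: lon ⌊223.49579/20⌋ = 11 → L; lat ⌊17.41889/10⌋ = 1 → B.
Square: lon ⌊3.49579/2⌋ = 1; lat ⌊7.41889/1⌋ = 7.
Subsquare: lon ⌊1.49579/0.0833333⌋ = 17 → r; lat ⌊0.41889/0.0416667⌋ = 10 → k.
Extended square: lon ⌊0.07913/0.00833333⌋ = 9; lat ⌊0.00223/0.00416667⌋ = 0.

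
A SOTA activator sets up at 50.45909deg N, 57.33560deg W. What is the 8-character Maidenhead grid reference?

GO10hl90

Add 180° to longitude and 90° to latitude: 122.66440, 140.45909.
Field: 122.66440/20 → 6 → G, 140.45909/10 → 14 → O; chars GO.
Square: 2.66440/2 → 1, 0.45909/1 → 0; chars 10.
Subsquare: 0.66440/0.0833333 → 7 → h, 0.45909/0.0416667 → 11 → l; chars hl.
Extended square: 0.08107/0.00833333 → 9, 0.00076/0.00416667 → 0; chars 90.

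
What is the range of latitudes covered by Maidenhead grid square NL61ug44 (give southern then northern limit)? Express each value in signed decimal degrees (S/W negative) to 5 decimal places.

21.26667, 21.27083

Field N=13, L=11: +13·20° lon, +11·10° lat → SW at lon 80°, lat 20°.
Square 6, 1: +6·2° lon, +1·1° lat → SW at lon 92°, lat 21°.
Subsquare u=20, g=6: +20·0.0833333° lon, +6·0.0416667° lat → SW at lon 93.6667°, lat 21.25°.
Extended square 4, 4: +4·0.00833333° lon, +4·0.00416667° lat → SW at lon 93.7°, lat 21.2667°.
Cell spans 0.00833333° lon × 0.00416667° lat.
south 21.26667, north 21.27083.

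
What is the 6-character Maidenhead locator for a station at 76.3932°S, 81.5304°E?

NB03so

Shift to the Maidenhead origin (180°W, 90°S): lon 261.5304, lat 13.6068.
Field (20°×10°, letters A–R): lon ⌊261.5304/20⌋ = 13 → N; lat ⌊13.6068/10⌋ = 1 → B.
Square (2°×1°, digits 0–9): lon ⌊1.5304/2⌋ = 0; lat ⌊3.6068/1⌋ = 3.
Subsquare (5′×2.5′, letters a–x): lon ⌊1.5304/0.0833333⌋ = 18 → s; lat ⌊0.6068/0.0416667⌋ = 14 → o.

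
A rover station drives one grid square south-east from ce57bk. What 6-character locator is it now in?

Longitude subsquare b = 1; +1 → 2 = c.
Latitude subsquare k = 10; −1 → 9 = j.

CE57cj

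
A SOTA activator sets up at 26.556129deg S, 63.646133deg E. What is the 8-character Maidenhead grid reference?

MG13tk76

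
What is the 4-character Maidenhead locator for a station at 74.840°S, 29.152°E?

KB45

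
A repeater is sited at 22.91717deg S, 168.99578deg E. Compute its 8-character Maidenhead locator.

Add 180° to longitude and 90° to latitude: 348.99578, 67.08283.
Field (20°×10°, letters A–R): lon ⌊348.99578/20⌋ = 17 → R; lat ⌊67.08283/10⌋ = 6 → G.
Square (2°×1°, digits 0–9): lon ⌊8.99578/2⌋ = 4; lat ⌊7.08283/1⌋ = 7.
Subsquare (5′×2.5′, letters a–x): lon ⌊0.99578/0.0833333⌋ = 11 → l; lat ⌊0.08283/0.0416667⌋ = 1 → b.
Extended square (30″×15″, digits 0–9): lon ⌊0.07911/0.00833333⌋ = 9; lat ⌊0.04116/0.00416667⌋ = 9.

RG47lb99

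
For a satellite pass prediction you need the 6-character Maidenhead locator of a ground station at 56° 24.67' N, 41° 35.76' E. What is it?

LO06tj

Shift to the Maidenhead origin (180°W, 90°S): lon 221.5960, lat 146.4112.
Field (20°×10°, letters A–R): lon ⌊221.5960/20⌋ = 11 → L; lat ⌊146.4112/10⌋ = 14 → O.
Square (2°×1°, digits 0–9): lon ⌊1.5960/2⌋ = 0; lat ⌊6.4112/1⌋ = 6.
Subsquare (5′×2.5′, letters a–x): lon ⌊1.5960/0.0833333⌋ = 19 → t; lat ⌊0.4112/0.0416667⌋ = 9 → j.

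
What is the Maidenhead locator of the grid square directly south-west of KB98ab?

KB88xa

Longitude subsquare a = 0; −1 → -1, wraps to 23 = x, carry into square.
Longitude square 9; −1 → 8.
Latitude subsquare b = 1; −1 → 0 = a.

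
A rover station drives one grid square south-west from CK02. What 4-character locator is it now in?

Longitude square 0; −1 → -1, wraps to 9, carry into field.
Longitude field C = 2; −1 → 1 = B.
Latitude square 2; −1 → 1.

BK91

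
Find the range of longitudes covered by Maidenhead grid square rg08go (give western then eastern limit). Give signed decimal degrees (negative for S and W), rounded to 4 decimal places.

160.5000, 160.5833

Field R=17, G=6: +17·20° lon, +6·10° lat → SW at lon 160°, lat -30°.
Square 0, 8: +0·2° lon, +8·1° lat → SW at lon 160°, lat -22°.
Subsquare g=6, o=14: +6·0.0833333° lon, +14·0.0416667° lat → SW at lon 160.5°, lat -21.4167°.
Cell spans 0.0833333° lon × 0.0416667° lat.
west 160.5000, east 160.5833.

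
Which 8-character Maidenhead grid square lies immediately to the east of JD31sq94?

JD31tq04

Longitude extended square 9; +1 → 10, wraps to 0, carry into subsquare.
Longitude subsquare s = 18; +1 → 19 = t.
The latitude characters are unchanged.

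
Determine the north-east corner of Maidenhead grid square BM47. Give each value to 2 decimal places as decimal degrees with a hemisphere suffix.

Field B=1, M=12: +1·20° lon, +12·10° lat → SW at lon -160°, lat 30°.
Square 4, 7: +4·2° lon, +7·1° lat → SW at lon -152°, lat 37°.
Cell spans 2° lon × 1° lat. NE corner is SW corner plus one full cell.
latitude 38.00° N, longitude 150.00° W.

38.00° N, 150.00° W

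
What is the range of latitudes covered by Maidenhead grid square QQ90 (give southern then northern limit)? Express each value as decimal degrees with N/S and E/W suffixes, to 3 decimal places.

70.000° N, 71.000° N

Field Q=16, Q=16: +16·20° lon, +16·10° lat → SW at lon 140°, lat 70°.
Square 9, 0: +9·2° lon, +0·1° lat → SW at lon 158°, lat 70°.
Cell spans 2° lon × 1° lat.
south 70.000° N, north 71.000° N.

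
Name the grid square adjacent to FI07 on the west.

EI97

Longitude square 0; −1 → -1, wraps to 9, carry into field.
Longitude field F = 5; −1 → 4 = E.
The latitude characters are unchanged.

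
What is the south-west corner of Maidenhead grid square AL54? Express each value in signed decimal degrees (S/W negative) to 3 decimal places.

Field A=0, L=11: +0·20° lon, +11·10° lat → SW at lon -180°, lat 20°.
Square 5, 4: +5·2° lon, +4·1° lat → SW at lon -170°, lat 24°.
latitude 24.000, longitude -170.000.

24.000, -170.000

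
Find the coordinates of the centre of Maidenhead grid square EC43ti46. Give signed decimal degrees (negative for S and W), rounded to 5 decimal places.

Field E=4, C=2: +4·20° lon, +2·10° lat → SW at lon -100°, lat -70°.
Square 4, 3: +4·2° lon, +3·1° lat → SW at lon -92°, lat -67°.
Subsquare t=19, i=8: +19·0.0833333° lon, +8·0.0416667° lat → SW at lon -90.4167°, lat -66.6667°.
Extended square 4, 6: +4·0.00833333° lon, +6·0.00416667° lat → SW at lon -90.3833°, lat -66.6417°.
Cell spans 0.00833333° lon × 0.00416667° lat. Centre is SW corner plus half of each.
latitude -66.63958, longitude -90.37917.

-66.63958, -90.37917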